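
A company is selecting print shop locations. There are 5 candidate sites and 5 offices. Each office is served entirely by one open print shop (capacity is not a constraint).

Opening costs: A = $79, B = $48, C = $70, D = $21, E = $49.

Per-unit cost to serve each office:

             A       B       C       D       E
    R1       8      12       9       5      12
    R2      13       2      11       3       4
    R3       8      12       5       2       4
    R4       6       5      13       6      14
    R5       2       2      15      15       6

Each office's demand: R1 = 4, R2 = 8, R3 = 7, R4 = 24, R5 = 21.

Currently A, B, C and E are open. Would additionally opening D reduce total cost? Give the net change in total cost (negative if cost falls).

Current service cost with {A, B, C, E}: 238.
Adding D: each office re-picks its cheapest; new service cost 212, saving 26.
Extra fixed cost: 21. Net change = 21 − 26 = -5.
(Totals: 484 → 479.)

Yes — net change −5 (cost falls by 5).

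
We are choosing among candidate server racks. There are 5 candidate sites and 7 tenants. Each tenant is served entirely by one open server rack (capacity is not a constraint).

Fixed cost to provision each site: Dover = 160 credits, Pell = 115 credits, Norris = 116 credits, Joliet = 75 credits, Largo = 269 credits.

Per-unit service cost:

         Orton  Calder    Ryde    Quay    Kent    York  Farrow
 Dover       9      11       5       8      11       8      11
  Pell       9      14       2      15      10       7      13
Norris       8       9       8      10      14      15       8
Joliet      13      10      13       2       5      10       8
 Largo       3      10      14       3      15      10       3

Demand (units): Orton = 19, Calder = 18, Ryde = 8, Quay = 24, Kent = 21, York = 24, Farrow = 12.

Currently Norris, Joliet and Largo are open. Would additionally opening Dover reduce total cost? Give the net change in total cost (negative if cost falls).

Current service cost with {Norris, Joliet, Largo}: 712.
Adding Dover: each tenant re-picks its cheapest; new service cost 640, saving 72.
Extra fixed cost: 160. Net change = 160 − 72 = 88.
(Totals: 1172 → 1260.)

No — net change +88 (cost rises by 88).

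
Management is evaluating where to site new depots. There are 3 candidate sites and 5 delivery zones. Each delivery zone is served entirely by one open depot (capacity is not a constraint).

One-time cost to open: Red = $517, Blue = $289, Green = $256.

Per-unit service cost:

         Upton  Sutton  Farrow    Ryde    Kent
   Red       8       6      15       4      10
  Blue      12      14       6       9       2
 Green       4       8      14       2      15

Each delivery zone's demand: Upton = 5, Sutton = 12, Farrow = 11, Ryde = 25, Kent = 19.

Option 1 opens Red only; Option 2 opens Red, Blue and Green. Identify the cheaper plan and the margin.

Option 1: {Red}: Upton→Red 8·5=40, Sutton→Red 6·12=72, Farrow→Red 15·11=165, Ryde→Red 4·25=100, Kent→Red 10·19=190. Service 567; fixed 517; total 1084.
Option 2: {Red, Blue, Green}: Upton→Green 4·5=20, Sutton→Red 6·12=72, Farrow→Blue 6·11=66, Ryde→Green 2·25=50, Kent→Blue 2·19=38. Service 246; fixed 1062; total 1308.
Difference: |1084 − 1308| = 224.

Option 1 is cheaper by 224.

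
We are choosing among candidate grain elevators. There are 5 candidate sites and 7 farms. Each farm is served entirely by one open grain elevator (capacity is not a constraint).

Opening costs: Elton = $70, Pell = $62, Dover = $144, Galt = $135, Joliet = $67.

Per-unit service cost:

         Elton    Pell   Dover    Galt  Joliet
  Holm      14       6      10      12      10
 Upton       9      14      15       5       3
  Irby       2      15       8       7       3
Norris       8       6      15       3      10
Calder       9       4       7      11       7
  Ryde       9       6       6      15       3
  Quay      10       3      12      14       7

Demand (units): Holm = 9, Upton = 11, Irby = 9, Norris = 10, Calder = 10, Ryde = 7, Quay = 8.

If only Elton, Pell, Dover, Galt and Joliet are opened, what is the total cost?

Each farm is assigned to its cheapest site among the open ones.
{Elton, Pell, Dover, Galt, Joliet}: Holm→Pell 6·9=54, Upton→Joliet 3·11=33, Irby→Elton 2·9=18, Norris→Galt 3·10=30, Calder→Pell 4·10=40, Ryde→Joliet 3·7=21, Quay→Pell 3·8=24. Service 220; fixed 478; total 698.

Total cost: 698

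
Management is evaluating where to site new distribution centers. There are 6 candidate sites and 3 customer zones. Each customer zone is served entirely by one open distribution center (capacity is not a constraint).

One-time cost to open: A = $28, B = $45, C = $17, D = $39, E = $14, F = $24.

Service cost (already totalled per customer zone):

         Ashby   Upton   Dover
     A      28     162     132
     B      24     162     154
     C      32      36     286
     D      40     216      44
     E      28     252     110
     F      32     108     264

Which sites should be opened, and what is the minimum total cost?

For any fixed open set, each customer zone goes to its cheapest open site; total = fixed + service.
{C, D}: Ashby→C 32, Upton→C 36, Dover→D 44. Service 112; fixed 56; total 168.
{C, D, E}: Ashby→E 28, Upton→C 36, Dover→D 44. Service 108; fixed 70; total 178.
{A, C, D}: Ashby→A 28, Upton→C 36, Dover→D 44. Service 108; fixed 84; total 192.
{A, B, C, D, E, F}: service 104 + fixed 167 = 271
No other subset beats 168.

Open C and D; minimum total cost 168.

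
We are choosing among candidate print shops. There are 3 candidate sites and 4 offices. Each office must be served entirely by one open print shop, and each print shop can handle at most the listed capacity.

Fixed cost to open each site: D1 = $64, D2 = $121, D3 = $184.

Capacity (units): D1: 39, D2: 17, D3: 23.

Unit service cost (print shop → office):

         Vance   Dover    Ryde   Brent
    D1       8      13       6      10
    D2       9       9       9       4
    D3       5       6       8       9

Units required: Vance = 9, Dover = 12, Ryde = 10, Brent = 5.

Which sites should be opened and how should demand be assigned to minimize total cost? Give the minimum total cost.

Open {D1}: Vance→D1 8·9=72, Dover→D1 13·12=156, Ryde→D1 6·10=60, Brent→D1 10·5=50.
Loads: D1 carries 36/39. Service 338; fixed 64; total 402.
Next best feasible plan costs 445.

Minimum total cost: 402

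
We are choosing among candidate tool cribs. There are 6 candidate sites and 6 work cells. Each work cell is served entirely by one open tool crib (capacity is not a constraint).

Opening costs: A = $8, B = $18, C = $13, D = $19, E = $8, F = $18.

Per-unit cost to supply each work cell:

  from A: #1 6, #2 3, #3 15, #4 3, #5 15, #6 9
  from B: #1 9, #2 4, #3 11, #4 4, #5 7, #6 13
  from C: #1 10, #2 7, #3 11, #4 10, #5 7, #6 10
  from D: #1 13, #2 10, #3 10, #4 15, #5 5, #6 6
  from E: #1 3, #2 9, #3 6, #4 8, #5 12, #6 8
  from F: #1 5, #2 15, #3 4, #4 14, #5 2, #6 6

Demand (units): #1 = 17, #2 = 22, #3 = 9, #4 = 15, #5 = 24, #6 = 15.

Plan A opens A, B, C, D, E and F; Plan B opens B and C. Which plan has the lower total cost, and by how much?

Plan A is cheaper by 329.

Plan A: {A, B, C, D, E, F}: #1→E 3·17=51, #2→A 3·22=66, #3→F 4·9=36, #4→A 3·15=45, #5→F 2·24=48, #6→D 6·15=90. Service 336; fixed 84; total 420.
Plan B: {B, C}: #1→B 9·17=153, #2→B 4·22=88, #3→B 11·9=99, #4→B 4·15=60, #5→B 7·24=168, #6→C 10·15=150. Service 718; fixed 31; total 749.
Difference: |420 − 749| = 329.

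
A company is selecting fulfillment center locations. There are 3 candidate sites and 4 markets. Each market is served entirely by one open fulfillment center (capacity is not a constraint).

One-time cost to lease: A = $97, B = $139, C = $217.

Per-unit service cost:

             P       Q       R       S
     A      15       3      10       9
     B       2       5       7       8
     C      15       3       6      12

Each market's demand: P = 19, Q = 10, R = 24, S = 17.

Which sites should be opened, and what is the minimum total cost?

Open B only; minimum total cost 531.

For any fixed open set, each market goes to its cheapest open site; total = fixed + service.
{B}: P→B 2·19=38, Q→B 5·10=50, R→B 7·24=168, S→B 8·17=136. Service 392; fixed 139; total 531.
{A, B}: service 372 + fixed 236 = 608
{B, C}: service 348 + fixed 356 = 704
{A, B, C}: service 348 + fixed 453 = 801
No other subset beats 531.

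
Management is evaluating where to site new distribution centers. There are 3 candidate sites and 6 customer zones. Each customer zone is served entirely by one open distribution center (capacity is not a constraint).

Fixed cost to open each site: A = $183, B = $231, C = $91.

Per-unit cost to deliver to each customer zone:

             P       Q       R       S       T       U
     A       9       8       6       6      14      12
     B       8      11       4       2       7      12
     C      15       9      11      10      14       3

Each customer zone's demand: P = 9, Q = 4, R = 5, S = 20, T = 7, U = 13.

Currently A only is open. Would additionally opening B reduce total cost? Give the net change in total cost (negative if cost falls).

No — net change +83 (cost rises by 83).

Current service cost with {A}: 517.
Adding B: each customer zone re-picks its cheapest; new service cost 369, saving 148.
Extra fixed cost: 231. Net change = 231 − 148 = 83.
(Totals: 700 → 783.)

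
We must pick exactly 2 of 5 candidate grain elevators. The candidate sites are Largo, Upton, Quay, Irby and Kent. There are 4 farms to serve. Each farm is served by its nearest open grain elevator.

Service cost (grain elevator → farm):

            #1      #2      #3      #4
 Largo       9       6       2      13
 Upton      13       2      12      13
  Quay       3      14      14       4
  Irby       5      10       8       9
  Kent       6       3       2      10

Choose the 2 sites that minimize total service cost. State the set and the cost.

Choose Quay and Kent; total service cost 12.

With exactly 2 open, each farm uses its cheapest among the chosen.
{Quay, Kent}: #1→Quay 3, #2→Kent 3, #3→Kent 2, #4→Quay 4. Service cost 12.
{Largo, Quay}: service cost 15
{Irby, Kent}: service cost 19
Among all 10 size-2 choices, {Quay, Kent} is lowest.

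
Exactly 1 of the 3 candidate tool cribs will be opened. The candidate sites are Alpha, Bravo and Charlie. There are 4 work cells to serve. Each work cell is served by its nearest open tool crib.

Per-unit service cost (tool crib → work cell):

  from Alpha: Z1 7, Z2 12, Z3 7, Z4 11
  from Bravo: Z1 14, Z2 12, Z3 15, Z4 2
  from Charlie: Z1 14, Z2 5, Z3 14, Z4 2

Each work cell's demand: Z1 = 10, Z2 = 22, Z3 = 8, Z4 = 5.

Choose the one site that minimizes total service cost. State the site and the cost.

With exactly 1 open, each work cell uses its cheapest among the chosen.
{Charlie}: Z1→Charlie 14·10=140, Z2→Charlie 5·22=110, Z3→Charlie 14·8=112, Z4→Charlie 2·5=10. Service cost 372.
{Alpha}: service cost 445
{Bravo}: service cost 534
Among all 3 size-1 choices, {Charlie} is lowest.

Choose Charlie only; total service cost 372.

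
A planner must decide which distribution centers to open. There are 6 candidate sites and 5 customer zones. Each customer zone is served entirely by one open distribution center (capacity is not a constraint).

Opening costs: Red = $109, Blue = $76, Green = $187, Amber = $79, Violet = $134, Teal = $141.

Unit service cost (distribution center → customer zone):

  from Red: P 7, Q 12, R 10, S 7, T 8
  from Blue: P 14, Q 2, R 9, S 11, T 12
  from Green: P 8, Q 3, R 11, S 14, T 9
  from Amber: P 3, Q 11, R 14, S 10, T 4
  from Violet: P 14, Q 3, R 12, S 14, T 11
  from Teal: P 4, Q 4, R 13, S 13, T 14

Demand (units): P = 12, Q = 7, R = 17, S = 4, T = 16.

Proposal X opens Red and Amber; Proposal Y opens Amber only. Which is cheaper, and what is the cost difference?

Proposal Y is cheaper by 29.

Proposal X: {Red, Amber}: P→Amber 3·12=36, Q→Amber 11·7=77, R→Red 10·17=170, S→Red 7·4=28, T→Amber 4·16=64. Service 375; fixed 188; total 563.
Proposal Y: {Amber}: P→Amber 3·12=36, Q→Amber 11·7=77, R→Amber 14·17=238, S→Amber 10·4=40, T→Amber 4·16=64. Service 455; fixed 79; total 534.
Difference: |563 − 534| = 29.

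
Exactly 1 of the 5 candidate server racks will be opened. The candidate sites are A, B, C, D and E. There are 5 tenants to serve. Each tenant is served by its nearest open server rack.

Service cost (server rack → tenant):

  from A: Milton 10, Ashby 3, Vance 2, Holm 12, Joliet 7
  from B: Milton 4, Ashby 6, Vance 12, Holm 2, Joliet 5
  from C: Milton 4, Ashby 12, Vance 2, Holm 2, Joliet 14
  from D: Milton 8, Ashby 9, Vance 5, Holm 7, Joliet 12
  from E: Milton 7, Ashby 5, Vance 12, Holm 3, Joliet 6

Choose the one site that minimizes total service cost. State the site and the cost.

Choose B only; total service cost 29.

With exactly 1 open, each tenant uses its cheapest among the chosen.
{B}: Milton→B 4, Ashby→B 6, Vance→B 12, Holm→B 2, Joliet→B 5. Service cost 29.
{E}: service cost 33
{A}: service cost 34
Among all 5 size-1 choices, {B} is lowest.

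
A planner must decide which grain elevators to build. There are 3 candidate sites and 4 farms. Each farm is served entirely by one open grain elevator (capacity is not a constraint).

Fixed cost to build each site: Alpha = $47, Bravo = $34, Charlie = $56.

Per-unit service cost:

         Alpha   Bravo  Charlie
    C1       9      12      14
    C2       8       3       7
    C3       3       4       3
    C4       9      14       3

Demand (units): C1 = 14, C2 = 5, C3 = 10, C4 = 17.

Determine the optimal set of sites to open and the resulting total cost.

For any fixed open set, each farm goes to its cheapest open site; total = fixed + service.
{Alpha, Charlie}: C1→Alpha 9·14=126, C2→Charlie 7·5=35, C3→Alpha 3·10=30, C4→Charlie 3·17=51. Service 242; fixed 103; total 345.
{Bravo, Charlie}: C1→Bravo 12·14=168, C2→Bravo 3·5=15, C3→Charlie 3·10=30, C4→Charlie 3·17=51. Service 264; fixed 90; total 354.
{Alpha, Bravo, Charlie}: C1→Alpha 9·14=126, C2→Bravo 3·5=15, C3→Alpha 3·10=30, C4→Charlie 3·17=51. Service 222; fixed 137; total 359.
{Bravo}: C1→Bravo 12·14=168, C2→Bravo 3·5=15, C3→Bravo 4·10=40, C4→Bravo 14·17=238. Service 461; fixed 34; total 495.
No other subset beats 345.

Open Alpha and Charlie; minimum total cost 345.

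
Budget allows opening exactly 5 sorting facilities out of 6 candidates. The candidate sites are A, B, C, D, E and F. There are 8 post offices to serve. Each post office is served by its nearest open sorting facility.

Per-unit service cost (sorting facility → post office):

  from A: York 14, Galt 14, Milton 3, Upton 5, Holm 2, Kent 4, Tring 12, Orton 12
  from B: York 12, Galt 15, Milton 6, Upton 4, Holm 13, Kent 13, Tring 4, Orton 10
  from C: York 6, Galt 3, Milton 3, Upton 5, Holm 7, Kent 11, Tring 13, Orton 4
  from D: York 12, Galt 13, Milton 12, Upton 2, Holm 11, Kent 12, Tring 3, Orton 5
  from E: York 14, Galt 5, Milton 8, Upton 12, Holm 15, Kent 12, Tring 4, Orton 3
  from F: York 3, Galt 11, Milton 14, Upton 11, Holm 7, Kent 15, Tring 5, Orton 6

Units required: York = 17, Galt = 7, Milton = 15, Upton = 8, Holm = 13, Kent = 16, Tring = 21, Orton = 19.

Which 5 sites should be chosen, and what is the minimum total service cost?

Choose A, C, D, E and F; total service cost 343.

With exactly 5 open, each post office uses its cheapest among the chosen.
{A, C, D, E, F}: York→F 3·17=51, Galt→C 3·7=21, Milton→A 3·15=45, Upton→D 2·8=16, Holm→A 2·13=26, Kent→A 4·16=64, Tring→D 3·21=63, Orton→E 3·19=57. Service cost 343.
{A, B, D, E, F}: service cost 357
{A, B, C, D, F}: service cost 362
Among all 6 size-5 choices, {A, C, D, E, F} is lowest.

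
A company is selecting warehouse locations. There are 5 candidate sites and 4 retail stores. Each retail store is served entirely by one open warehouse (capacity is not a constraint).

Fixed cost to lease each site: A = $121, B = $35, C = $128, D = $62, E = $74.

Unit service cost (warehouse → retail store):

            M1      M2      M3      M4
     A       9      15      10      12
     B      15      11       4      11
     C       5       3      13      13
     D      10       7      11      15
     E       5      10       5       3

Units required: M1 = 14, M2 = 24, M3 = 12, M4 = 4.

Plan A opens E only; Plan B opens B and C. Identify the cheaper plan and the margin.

Plan B is cheaper by 59.

Plan A: {E}: M1→E 5·14=70, M2→E 10·24=240, M3→E 5·12=60, M4→E 3·4=12. Service 382; fixed 74; total 456.
Plan B: {B, C}: M1→C 5·14=70, M2→C 3·24=72, M3→B 4·12=48, M4→B 11·4=44. Service 234; fixed 163; total 397.
Difference: |456 − 397| = 59.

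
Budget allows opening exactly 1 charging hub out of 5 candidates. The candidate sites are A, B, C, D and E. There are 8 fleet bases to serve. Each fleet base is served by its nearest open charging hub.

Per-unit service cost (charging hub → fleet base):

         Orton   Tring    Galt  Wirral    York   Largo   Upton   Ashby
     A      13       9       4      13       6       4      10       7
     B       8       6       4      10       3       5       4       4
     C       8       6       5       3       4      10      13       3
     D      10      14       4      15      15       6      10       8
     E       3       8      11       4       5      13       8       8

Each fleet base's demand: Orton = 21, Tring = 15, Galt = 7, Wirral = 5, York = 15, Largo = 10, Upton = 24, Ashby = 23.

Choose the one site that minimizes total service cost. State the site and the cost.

With exactly 1 open, each fleet base uses its cheapest among the chosen.
{B}: Orton→B 8·21=168, Tring→B 6·15=90, Galt→B 4·7=28, Wirral→B 10·5=50, York→B 3·15=45, Largo→B 5·10=50, Upton→B 4·24=96, Ashby→B 4·23=92. Service cost 619.
{C}: service cost 849
{E}: service cost 861
Among all 5 size-1 choices, {B} is lowest.

Choose B only; total service cost 619.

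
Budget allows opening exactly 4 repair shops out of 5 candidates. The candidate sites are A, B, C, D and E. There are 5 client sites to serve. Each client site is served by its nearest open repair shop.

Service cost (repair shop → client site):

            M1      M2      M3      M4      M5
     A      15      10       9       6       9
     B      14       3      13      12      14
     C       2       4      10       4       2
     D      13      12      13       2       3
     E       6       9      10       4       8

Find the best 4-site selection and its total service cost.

Choose A, B, C and D; total service cost 18.

With exactly 4 open, each client site uses its cheapest among the chosen.
{A, B, C, D}: M1→C 2, M2→B 3, M3→A 9, M4→D 2, M5→C 2. Service cost 18.
{A, C, D, E}: service cost 19
{B, C, D, E}: service cost 19
Among all 5 size-4 choices, {A, B, C, D} is lowest.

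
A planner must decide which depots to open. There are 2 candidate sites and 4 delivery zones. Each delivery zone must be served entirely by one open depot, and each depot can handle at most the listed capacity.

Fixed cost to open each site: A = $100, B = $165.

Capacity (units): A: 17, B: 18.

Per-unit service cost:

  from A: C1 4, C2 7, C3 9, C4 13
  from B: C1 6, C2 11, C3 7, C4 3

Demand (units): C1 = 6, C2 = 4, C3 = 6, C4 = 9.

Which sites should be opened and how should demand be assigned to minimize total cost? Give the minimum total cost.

Minimum total cost: 386

Open {A, B}: C1→A 4·6=24, C2→A 7·4=28, C3→B 7·6=42, C4→B 3·9=27.
Loads: A carries 10/17, B carries 15/18. Service 121; fixed 265; total 386.
Next best feasible plan costs 398.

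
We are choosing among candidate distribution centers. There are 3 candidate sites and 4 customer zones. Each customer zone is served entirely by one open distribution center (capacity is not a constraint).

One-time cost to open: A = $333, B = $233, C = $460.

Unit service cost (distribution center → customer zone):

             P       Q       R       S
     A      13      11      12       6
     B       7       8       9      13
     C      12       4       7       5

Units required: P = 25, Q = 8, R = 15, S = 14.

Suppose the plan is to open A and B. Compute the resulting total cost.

Total cost: 1024

Each customer zone is assigned to its cheapest site among the open ones.
{A, B}: P→B 7·25=175, Q→B 8·8=64, R→B 9·15=135, S→A 6·14=84. Service 458; fixed 566; total 1024.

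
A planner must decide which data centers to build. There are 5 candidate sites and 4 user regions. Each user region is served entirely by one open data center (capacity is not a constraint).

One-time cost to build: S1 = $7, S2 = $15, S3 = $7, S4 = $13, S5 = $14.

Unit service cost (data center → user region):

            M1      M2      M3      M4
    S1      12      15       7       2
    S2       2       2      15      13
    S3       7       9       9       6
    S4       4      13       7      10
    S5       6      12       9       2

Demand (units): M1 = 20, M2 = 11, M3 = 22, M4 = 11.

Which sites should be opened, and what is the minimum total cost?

For any fixed open set, each user region goes to its cheapest open site; total = fixed + service.
{S1, S2}: M1→S2 2·20=40, M2→S2 2·11=22, M3→S1 7·22=154, M4→S1 2·11=22. Service 238; fixed 22; total 260.
{S1, S2, S3}: service 238 + fixed 29 = 267
{S1, S2, S4}: service 238 + fixed 35 = 273
{S1, S2, S3, S4, S5}: M1→S2 2·20=40, M2→S2 2·11=22, M3→S1 7·22=154, M4→S1 2·11=22. Service 238; fixed 56; total 294.
No other subset beats 260.

Open S1 and S2; minimum total cost 260.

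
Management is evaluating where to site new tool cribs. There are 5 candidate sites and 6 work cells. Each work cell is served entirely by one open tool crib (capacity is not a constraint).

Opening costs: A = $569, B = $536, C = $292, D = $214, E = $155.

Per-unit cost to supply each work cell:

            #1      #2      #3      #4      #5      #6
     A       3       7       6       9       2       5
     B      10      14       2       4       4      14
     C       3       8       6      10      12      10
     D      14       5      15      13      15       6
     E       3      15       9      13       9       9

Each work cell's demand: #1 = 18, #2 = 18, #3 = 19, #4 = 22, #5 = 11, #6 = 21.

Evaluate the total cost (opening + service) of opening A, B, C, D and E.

Total cost: 2163

Each work cell is assigned to its cheapest site among the open ones.
{A, B, C, D, E}: #1→A 3·18=54, #2→D 5·18=90, #3→B 2·19=38, #4→B 4·22=88, #5→A 2·11=22, #6→A 5·21=105. Service 397; fixed 1766; total 2163.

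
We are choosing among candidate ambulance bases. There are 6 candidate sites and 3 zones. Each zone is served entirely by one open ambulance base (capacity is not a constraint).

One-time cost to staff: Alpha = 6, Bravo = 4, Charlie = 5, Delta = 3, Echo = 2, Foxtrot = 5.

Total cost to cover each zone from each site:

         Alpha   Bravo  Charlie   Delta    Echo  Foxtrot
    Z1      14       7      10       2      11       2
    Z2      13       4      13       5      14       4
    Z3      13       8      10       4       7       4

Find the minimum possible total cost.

Minimum total cost: 14

For any fixed open set, each zone goes to its cheapest open site; total = fixed + service.
{Delta}: Z1→Delta 2, Z2→Delta 5, Z3→Delta 4. Service 11; fixed 3; total 14.
{Foxtrot}: Z1→Foxtrot 2, Z2→Foxtrot 4, Z3→Foxtrot 4. Service 10; fixed 5; total 15.
{Delta, Echo}: Z1→Delta 2, Z2→Delta 5, Z3→Delta 4. Service 11; fixed 5; total 16.
{Alpha, Bravo, Charlie, Delta, Echo, Foxtrot}: service 10 + fixed 25 = 35
No other subset beats 14.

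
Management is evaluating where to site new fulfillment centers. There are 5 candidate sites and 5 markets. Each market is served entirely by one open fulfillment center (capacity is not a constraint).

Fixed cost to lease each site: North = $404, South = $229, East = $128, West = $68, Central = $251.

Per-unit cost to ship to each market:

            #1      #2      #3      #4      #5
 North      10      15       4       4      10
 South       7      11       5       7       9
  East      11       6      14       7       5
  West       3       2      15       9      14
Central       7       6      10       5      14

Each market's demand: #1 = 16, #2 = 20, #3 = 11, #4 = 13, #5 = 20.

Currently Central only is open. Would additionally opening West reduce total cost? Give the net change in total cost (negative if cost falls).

Yes — net change −76 (cost falls by 76).

Current service cost with {Central}: 687.
Adding West: each market re-picks its cheapest; new service cost 543, saving 144.
Extra fixed cost: 68. Net change = 68 − 144 = -76.
(Totals: 938 → 862.)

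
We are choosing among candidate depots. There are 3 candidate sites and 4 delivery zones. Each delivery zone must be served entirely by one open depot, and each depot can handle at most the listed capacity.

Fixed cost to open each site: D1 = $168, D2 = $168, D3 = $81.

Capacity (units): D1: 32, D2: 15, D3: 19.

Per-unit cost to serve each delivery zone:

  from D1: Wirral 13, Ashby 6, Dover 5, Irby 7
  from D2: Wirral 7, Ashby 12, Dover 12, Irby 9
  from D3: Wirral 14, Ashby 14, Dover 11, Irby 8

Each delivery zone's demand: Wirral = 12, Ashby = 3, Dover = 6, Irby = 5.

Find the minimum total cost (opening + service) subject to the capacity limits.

Open {D1}: Wirral→D1 13·12=156, Ashby→D1 6·3=18, Dover→D1 5·6=30, Irby→D1 7·5=35.
Loads: D1 carries 26/32. Service 239; fixed 168; total 407.
Next best feasible plan costs 475.

Minimum total cost: 407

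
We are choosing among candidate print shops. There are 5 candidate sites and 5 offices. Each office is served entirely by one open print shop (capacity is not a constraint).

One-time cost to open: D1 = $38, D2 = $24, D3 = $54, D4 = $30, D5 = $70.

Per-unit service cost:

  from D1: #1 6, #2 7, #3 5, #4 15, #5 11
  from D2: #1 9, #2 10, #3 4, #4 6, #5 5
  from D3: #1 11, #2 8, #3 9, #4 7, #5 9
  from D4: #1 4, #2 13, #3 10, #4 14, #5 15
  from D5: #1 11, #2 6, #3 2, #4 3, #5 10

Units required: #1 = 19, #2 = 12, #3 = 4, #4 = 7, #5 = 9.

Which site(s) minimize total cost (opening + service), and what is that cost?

For any fixed open set, each office goes to its cheapest open site; total = fixed + service.
{D2, D4, D5}: #1→D4 4·19=76, #2→D5 6·12=72, #3→D5 2·4=8, #4→D5 3·7=21, #5→D2 5·9=45. Service 222; fixed 124; total 346.
{D2, D4}: #1→D4 4·19=76, #2→D2 10·12=120, #3→D2 4·4=16, #4→D2 6·7=42, #5→D2 5·9=45. Service 299; fixed 54; total 353.
{D1, D2, D4}: service 263 + fixed 92 = 355
{D1, D2, D3, D4, D5}: service 222 + fixed 216 = 438
No other subset beats 346.

Open D2, D4 and D5; minimum total cost 346.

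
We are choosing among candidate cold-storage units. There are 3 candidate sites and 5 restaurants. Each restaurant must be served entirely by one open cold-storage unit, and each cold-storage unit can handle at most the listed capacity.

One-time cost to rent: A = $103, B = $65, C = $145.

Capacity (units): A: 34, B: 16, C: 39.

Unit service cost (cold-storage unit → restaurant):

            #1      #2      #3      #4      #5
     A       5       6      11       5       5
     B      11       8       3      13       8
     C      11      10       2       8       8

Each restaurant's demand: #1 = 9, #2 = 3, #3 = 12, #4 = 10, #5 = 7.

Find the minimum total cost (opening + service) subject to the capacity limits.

Minimum total cost: 352

Open {A, B}: #1→A 5·9=45, #2→A 6·3=18, #3→B 3·12=36, #4→A 5·10=50, #5→A 5·7=35.
Loads: A carries 29/34, B carries 12/16. Service 184; fixed 168; total 352.
Next best feasible plan costs 358.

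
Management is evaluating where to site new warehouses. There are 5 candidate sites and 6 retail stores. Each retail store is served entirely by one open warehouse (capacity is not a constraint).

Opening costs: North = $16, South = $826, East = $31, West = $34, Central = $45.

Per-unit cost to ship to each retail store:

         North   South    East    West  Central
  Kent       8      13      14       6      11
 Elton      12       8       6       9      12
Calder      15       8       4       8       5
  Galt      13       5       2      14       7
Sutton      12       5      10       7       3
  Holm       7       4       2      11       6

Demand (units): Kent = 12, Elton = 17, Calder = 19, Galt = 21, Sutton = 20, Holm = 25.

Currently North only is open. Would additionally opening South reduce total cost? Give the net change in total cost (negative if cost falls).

No — net change +242 (cost rises by 242).

Current service cost with {North}: 1273.
Adding South: each retail store re-picks its cheapest; new service cost 689, saving 584.
Extra fixed cost: 826. Net change = 826 − 584 = 242.
(Totals: 1289 → 1531.)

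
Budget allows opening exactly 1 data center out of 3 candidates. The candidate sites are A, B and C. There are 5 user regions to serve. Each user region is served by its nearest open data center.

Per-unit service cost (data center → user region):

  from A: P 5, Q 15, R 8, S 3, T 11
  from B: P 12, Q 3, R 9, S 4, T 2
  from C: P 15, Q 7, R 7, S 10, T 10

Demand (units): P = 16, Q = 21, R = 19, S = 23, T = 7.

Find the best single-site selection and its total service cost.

Choose B only; total service cost 532.

With exactly 1 open, each user region uses its cheapest among the chosen.
{B}: P→B 12·16=192, Q→B 3·21=63, R→B 9·19=171, S→B 4·23=92, T→B 2·7=14. Service cost 532.
{A}: service cost 693
{C}: service cost 820
Among all 3 size-1 choices, {B} is lowest.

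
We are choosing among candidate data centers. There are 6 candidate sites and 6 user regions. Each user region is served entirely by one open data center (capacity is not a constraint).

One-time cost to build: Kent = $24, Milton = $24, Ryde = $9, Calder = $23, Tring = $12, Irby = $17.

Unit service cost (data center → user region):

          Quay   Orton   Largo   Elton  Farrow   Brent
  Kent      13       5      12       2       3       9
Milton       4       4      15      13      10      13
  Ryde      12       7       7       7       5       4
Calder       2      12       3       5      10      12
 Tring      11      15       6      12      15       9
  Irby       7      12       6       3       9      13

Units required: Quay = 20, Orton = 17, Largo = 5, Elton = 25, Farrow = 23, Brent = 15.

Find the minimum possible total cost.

Minimum total cost: 375

For any fixed open set, each user region goes to its cheapest open site; total = fixed + service.
{Kent, Ryde, Calder}: Quay→Calder 2·20=40, Orton→Kent 5·17=85, Largo→Calder 3·5=15, Elton→Kent 2·25=50, Farrow→Kent 3·23=69, Brent→Ryde 4·15=60. Service 319; fixed 56; total 375.
{Kent, Milton, Ryde, Calder}: service 302 + fixed 80 = 382
{Kent, Ryde, Calder, Tring}: service 319 + fixed 68 = 387
{Kent, Milton, Ryde, Calder, Tring, Irby}: Quay→Calder 2·20=40, Orton→Milton 4·17=68, Largo→Calder 3·5=15, Elton→Kent 2·25=50, Farrow→Kent 3·23=69, Brent→Ryde 4·15=60. Service 302; fixed 109; total 411.
No other subset beats 375.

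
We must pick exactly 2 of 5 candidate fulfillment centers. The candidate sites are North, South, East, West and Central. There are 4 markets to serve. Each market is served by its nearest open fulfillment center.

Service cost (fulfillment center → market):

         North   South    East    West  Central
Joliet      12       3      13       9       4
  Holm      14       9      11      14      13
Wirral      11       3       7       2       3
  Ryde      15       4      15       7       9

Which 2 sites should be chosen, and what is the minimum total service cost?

Choose South and West; total service cost 18.

With exactly 2 open, each market uses its cheapest among the chosen.
{South, West}: Joliet→South 3, Holm→South 9, Wirral→West 2, Ryde→South 4. Service cost 18.
{North, South}: service cost 19
{South, East}: service cost 19
Among all 10 size-2 choices, {South, West} is lowest.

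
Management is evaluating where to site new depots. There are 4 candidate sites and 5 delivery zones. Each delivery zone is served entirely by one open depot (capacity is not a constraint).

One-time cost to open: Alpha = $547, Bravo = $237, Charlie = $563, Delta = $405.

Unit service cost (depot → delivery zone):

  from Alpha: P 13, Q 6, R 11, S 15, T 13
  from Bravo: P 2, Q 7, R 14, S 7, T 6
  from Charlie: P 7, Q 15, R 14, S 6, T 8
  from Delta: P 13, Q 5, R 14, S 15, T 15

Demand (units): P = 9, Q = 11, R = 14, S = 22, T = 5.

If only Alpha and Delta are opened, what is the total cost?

Total cost: 1673

Each delivery zone is assigned to its cheapest site among the open ones.
{Alpha, Delta}: P→Alpha 13·9=117, Q→Delta 5·11=55, R→Alpha 11·14=154, S→Alpha 15·22=330, T→Alpha 13·5=65. Service 721; fixed 952; total 1673.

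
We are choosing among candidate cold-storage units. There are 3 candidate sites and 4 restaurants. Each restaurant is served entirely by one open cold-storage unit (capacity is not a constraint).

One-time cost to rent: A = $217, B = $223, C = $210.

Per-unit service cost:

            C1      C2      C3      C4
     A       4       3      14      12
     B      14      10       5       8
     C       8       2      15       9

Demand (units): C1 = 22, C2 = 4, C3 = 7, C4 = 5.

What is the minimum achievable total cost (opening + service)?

For any fixed open set, each restaurant goes to its cheapest open site; total = fixed + service.
{A}: C1→A 4·22=88, C2→A 3·4=12, C3→A 14·7=98, C4→A 12·5=60. Service 258; fixed 217; total 475.
{C}: service 334 + fixed 210 = 544
{A, B}: service 175 + fixed 440 = 615
{A, B, C}: C1→A 4·22=88, C2→C 2·4=8, C3→B 5·7=35, C4→B 8·5=40. Service 171; fixed 650; total 821.
No other subset beats 475.

Minimum total cost: 475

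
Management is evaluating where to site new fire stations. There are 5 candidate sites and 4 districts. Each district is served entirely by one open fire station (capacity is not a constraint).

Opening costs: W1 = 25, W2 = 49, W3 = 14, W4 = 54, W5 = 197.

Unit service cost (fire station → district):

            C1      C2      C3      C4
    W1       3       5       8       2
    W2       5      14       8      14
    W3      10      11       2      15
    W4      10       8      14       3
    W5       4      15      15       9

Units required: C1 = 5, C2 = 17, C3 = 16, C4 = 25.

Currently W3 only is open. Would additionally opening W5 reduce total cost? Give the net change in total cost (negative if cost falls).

No — net change +17 (cost rises by 17).

Current service cost with {W3}: 644.
Adding W5: each district re-picks its cheapest; new service cost 464, saving 180.
Extra fixed cost: 197. Net change = 197 − 180 = 17.
(Totals: 658 → 675.)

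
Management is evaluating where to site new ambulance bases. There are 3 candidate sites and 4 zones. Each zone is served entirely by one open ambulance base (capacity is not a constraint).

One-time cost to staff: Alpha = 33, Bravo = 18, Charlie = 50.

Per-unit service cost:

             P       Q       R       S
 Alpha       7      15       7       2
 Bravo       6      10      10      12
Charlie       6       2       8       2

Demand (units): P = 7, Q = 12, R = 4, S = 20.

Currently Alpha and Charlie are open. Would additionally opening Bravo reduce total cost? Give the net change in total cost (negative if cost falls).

Current service cost with {Alpha, Charlie}: 134.
Adding Bravo: each zone re-picks its cheapest; new service cost 134, saving 0.
Extra fixed cost: 18. Net change = 18 − 0 = 18.
(Totals: 217 → 235.)

No — net change +18 (cost rises by 18).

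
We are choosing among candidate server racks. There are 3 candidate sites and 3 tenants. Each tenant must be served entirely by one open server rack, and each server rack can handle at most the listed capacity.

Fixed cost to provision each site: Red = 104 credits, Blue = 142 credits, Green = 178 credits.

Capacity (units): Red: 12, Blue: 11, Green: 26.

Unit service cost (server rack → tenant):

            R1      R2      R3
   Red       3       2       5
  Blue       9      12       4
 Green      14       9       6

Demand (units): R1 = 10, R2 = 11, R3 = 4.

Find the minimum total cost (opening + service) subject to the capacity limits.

Open {Red, Green}: R1→Red 3·10=30, R2→Green 9·11=99, R3→Green 6·4=24.
Loads: Red carries 10/12, Green carries 15/26. Service 153; fixed 282; total 435.
Next best feasible plan costs 441.

Minimum total cost: 435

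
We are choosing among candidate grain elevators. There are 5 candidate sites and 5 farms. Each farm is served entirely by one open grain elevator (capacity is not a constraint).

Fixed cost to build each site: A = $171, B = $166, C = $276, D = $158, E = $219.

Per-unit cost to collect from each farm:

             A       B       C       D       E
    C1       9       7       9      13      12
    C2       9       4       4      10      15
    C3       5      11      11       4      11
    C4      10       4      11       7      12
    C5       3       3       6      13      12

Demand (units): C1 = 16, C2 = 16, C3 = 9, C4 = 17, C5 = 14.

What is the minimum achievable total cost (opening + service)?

Minimum total cost: 551

For any fixed open set, each farm goes to its cheapest open site; total = fixed + service.
{B}: C1→B 7·16=112, C2→B 4·16=64, C3→B 11·9=99, C4→B 4·17=68, C5→B 3·14=42. Service 385; fixed 166; total 551.
{B, D}: service 322 + fixed 324 = 646
{A, B}: service 331 + fixed 337 = 668
{A, B, C, D, E}: C1→B 7·16=112, C2→B 4·16=64, C3→D 4·9=36, C4→B 4·17=68, C5→A 3·14=42. Service 322; fixed 990; total 1312.
No other subset beats 551.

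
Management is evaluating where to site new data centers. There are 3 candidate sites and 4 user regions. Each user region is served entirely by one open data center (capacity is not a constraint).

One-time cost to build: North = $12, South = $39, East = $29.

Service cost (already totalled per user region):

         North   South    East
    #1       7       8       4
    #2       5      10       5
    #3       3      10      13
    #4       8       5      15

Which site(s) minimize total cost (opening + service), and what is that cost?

For any fixed open set, each user region goes to its cheapest open site; total = fixed + service.
{North}: #1→North 7, #2→North 5, #3→North 3, #4→North 8. Service 23; fixed 12; total 35.
{North, East}: service 20 + fixed 41 = 61
{East}: #1→East 4, #2→East 5, #3→East 13, #4→East 15. Service 37; fixed 29; total 66.
{North, South, East}: #1→East 4, #2→North 5, #3→North 3, #4→South 5. Service 17; fixed 80; total 97.
No other subset beats 35.

Open North only; minimum total cost 35.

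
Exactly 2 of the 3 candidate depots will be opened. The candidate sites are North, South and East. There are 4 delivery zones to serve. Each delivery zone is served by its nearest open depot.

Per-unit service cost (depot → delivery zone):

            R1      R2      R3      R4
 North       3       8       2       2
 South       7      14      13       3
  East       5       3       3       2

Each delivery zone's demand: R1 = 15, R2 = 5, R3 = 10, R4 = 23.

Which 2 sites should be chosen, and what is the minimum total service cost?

Choose North and East; total service cost 126.

With exactly 2 open, each delivery zone uses its cheapest among the chosen.
{North, East}: R1→North 3·15=45, R2→East 3·5=15, R3→North 2·10=20, R4→North 2·23=46. Service cost 126.
{North, South}: service cost 151
{South, East}: service cost 166
Among all 3 size-2 choices, {North, East} is lowest.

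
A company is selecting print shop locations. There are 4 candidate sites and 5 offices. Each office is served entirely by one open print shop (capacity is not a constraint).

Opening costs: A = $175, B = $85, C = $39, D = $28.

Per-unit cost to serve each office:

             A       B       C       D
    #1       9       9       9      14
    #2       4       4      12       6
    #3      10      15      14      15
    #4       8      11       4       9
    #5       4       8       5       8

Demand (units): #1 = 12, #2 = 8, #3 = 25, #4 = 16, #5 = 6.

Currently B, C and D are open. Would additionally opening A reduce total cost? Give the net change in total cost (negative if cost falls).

No — net change +69 (cost rises by 69).

Current service cost with {B, C, D}: 584.
Adding A: each office re-picks its cheapest; new service cost 478, saving 106.
Extra fixed cost: 175. Net change = 175 − 106 = 69.
(Totals: 736 → 805.)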